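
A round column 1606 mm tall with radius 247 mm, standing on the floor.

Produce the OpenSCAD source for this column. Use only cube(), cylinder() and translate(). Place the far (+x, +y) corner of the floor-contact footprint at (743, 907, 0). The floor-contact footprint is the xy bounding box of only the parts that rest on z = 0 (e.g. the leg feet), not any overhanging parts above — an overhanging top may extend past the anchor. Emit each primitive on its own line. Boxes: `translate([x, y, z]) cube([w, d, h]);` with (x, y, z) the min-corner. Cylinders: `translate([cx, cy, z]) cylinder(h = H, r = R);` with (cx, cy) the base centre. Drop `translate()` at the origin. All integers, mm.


translate([496, 660, 0]) cylinder(h = 1606, r = 247);


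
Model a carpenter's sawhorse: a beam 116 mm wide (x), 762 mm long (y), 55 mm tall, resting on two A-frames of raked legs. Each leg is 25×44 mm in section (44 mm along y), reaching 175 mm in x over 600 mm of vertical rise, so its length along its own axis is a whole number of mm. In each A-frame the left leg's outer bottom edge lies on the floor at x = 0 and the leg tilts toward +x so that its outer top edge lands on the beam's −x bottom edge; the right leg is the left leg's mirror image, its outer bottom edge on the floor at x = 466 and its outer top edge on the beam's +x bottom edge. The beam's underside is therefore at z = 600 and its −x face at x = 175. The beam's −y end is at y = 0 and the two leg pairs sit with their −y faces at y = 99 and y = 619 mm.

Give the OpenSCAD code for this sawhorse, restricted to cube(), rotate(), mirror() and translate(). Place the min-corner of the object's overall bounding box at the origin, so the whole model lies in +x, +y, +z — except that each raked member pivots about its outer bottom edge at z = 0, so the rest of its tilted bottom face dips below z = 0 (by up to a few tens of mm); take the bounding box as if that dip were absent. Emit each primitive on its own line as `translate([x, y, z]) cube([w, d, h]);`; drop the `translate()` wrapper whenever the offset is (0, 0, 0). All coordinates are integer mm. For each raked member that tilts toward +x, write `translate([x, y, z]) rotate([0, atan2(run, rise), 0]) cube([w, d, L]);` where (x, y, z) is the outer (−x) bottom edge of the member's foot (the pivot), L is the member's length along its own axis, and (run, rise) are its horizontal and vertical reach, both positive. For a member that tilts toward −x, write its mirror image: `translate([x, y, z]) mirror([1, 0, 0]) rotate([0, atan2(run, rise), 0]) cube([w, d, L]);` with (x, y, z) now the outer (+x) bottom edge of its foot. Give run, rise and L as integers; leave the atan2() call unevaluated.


translate([175, 0, 600]) cube([116, 762, 55]);
translate([0, 99, 0]) rotate([0, atan2(175, 600), 0]) cube([25, 44, 625]);
translate([466, 99, 0]) mirror([1, 0, 0]) rotate([0, atan2(175, 600), 0]) cube([25, 44, 625]);
translate([0, 619, 0]) rotate([0, atan2(175, 600), 0]) cube([25, 44, 625]);
translate([466, 619, 0]) mirror([1, 0, 0]) rotate([0, atan2(175, 600), 0]) cube([25, 44, 625]);


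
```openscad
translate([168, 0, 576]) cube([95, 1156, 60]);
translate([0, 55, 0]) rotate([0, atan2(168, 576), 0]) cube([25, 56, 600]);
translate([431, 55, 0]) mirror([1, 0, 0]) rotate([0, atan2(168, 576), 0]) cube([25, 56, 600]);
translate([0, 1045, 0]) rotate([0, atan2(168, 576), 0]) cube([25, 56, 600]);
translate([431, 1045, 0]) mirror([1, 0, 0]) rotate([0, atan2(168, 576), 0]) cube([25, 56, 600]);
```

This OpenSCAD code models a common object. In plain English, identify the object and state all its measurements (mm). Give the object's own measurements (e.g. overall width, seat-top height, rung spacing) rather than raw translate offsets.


A sawhorse. A 95×1156×60 mm beam (x, y, z) sits on two A-frame leg pairs. Each pair is two raked legs of 25×56 mm section (56 mm along y) splaying symmetrically in x. Each leg rises 576 mm vertically over 168 mm of horizontal reach and is 600 mm long along its own axis. Every leg's outer bottom edge rests on the floor and its outer top edge meets a bottom edge of the beam — the left legs (tilting toward +x) meet the beam's −x bottom edge, the right legs (their mirror images, tilting toward −x) meet its +x bottom edge — so the leg tops tuck under the beam, the beam's underside is 576 mm above the floor, and the feet are 431 mm apart outside-to-outside with the beam centred between them. The two leg pairs are set in 55 mm from either end of the beam.


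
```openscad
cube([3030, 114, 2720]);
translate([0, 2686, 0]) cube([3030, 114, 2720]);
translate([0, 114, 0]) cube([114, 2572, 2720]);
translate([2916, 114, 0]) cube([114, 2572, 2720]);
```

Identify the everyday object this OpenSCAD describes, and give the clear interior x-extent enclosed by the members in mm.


A house (or room) frame. The interior width is 2802 mm.

Four 2720 mm walls enclosing a rectangle with no floor or roof — a room or house frame. Outside width is 3030 mm and wall thickness is 114 mm, so the interior width is 3030 − 2 × 114 = 2802 mm.


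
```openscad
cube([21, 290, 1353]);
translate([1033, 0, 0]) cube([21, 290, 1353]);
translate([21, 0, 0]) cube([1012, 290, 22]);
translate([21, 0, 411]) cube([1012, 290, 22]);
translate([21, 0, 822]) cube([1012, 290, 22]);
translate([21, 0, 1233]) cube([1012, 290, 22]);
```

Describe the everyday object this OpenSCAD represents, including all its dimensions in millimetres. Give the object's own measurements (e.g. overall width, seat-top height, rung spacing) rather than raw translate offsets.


An open bookshelf. Two side panels, each 21 mm thick, 290 mm deep and 1353 mm tall, stand 1054 mm apart (outside-to-outside). Between them sit 4 shelves, each 22 mm thick and 290 mm deep, spanning the full gap between the sides. The bottom shelf rests on the floor (its underside at z = 0) and the clear gap between one shelf's top and the next shelf's underside is 389 mm.


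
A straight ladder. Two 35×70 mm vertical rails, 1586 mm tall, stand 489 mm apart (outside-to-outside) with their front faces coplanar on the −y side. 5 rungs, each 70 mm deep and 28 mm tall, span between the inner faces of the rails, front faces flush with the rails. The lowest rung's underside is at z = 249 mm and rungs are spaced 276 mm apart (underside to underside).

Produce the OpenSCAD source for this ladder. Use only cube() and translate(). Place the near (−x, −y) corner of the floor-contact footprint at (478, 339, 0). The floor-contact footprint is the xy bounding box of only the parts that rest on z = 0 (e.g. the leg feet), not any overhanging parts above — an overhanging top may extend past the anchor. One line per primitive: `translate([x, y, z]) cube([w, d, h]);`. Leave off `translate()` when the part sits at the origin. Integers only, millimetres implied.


// rung span = 489 - 2*35 = 419
// rung[k] z = 249 + k*276
translate([478, 339, 0]) cube([35, 70, 1586]);
translate([932, 339, 0]) cube([35, 70, 1586]);
translate([513, 339, 249]) cube([419, 70, 28]);
translate([513, 339, 525]) cube([419, 70, 28]);
translate([513, 339, 801]) cube([419, 70, 28]);
translate([513, 339, 1077]) cube([419, 70, 28]);
translate([513, 339, 1353]) cube([419, 70, 28]);


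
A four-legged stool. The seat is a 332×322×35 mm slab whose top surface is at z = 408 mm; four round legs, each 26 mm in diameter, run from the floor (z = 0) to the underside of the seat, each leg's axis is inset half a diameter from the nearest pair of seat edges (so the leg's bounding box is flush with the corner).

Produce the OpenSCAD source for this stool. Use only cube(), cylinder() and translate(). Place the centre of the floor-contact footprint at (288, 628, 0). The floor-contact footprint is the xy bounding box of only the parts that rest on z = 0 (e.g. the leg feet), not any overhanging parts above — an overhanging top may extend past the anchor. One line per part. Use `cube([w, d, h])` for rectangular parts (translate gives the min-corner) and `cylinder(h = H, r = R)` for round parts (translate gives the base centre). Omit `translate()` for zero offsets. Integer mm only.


translate([122, 467, 373]) cube([332, 322, 35]);
translate([135, 480, 0]) cylinder(h = 373, r = 13);
translate([441, 480, 0]) cylinder(h = 373, r = 13);
translate([135, 776, 0]) cylinder(h = 373, r = 13);
translate([441, 776, 0]) cylinder(h = 373, r = 13);


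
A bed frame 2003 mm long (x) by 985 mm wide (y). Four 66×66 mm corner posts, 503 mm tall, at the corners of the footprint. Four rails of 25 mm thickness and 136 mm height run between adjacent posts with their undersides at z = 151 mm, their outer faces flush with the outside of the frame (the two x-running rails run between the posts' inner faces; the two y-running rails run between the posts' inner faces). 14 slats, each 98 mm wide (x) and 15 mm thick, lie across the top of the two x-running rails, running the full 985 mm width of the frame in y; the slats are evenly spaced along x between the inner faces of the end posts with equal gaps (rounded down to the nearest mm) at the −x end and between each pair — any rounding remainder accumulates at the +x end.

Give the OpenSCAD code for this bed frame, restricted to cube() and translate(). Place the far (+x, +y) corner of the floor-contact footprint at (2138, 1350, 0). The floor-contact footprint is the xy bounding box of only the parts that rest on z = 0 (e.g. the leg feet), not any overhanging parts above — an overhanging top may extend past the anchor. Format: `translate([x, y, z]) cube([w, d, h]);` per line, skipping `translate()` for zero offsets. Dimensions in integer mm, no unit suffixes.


translate([135, 365, 0]) cube([66, 66, 503]);
translate([135, 1284, 0]) cube([66, 66, 503]);
translate([2072, 365, 0]) cube([66, 66, 503]);
translate([2072, 1284, 0]) cube([66, 66, 503]);
translate([201, 365, 151]) cube([1871, 25, 136]);
translate([201, 1325, 151]) cube([1871, 25, 136]);
translate([135, 431, 151]) cube([25, 853, 136]);
translate([2113, 431, 151]) cube([25, 853, 136]);
translate([234, 365, 287]) cube([98, 985, 15]);
translate([365, 365, 287]) cube([98, 985, 15]);
translate([496, 365, 287]) cube([98, 985, 15]);
translate([627, 365, 287]) cube([98, 985, 15]);
translate([758, 365, 287]) cube([98, 985, 15]);
translate([889, 365, 287]) cube([98, 985, 15]);
translate([1020, 365, 287]) cube([98, 985, 15]);
translate([1151, 365, 287]) cube([98, 985, 15]);
translate([1282, 365, 287]) cube([98, 985, 15]);
translate([1413, 365, 287]) cube([98, 985, 15]);
translate([1544, 365, 287]) cube([98, 985, 15]);
translate([1675, 365, 287]) cube([98, 985, 15]);
translate([1806, 365, 287]) cube([98, 985, 15]);
translate([1937, 365, 287]) cube([98, 985, 15]);


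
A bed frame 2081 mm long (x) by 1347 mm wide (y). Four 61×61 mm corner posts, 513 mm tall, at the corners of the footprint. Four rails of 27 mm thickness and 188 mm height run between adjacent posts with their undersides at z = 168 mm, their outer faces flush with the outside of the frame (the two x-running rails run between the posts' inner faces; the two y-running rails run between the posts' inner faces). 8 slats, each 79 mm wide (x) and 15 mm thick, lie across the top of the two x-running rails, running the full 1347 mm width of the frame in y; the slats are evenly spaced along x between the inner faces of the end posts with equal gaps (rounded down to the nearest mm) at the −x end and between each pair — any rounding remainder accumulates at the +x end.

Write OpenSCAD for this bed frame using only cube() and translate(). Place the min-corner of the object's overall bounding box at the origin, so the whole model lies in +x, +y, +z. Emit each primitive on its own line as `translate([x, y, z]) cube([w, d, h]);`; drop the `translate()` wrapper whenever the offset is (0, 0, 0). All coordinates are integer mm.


cube([61, 61, 513]);
translate([0, 1286, 0]) cube([61, 61, 513]);
translate([2020, 0, 0]) cube([61, 61, 513]);
translate([2020, 1286, 0]) cube([61, 61, 513]);
translate([61, 0, 168]) cube([1959, 27, 188]);
translate([61, 1320, 168]) cube([1959, 27, 188]);
translate([0, 61, 168]) cube([27, 1225, 188]);
translate([2054, 61, 168]) cube([27, 1225, 188]);
translate([208, 0, 356]) cube([79, 1347, 15]);
translate([434, 0, 356]) cube([79, 1347, 15]);
translate([660, 0, 356]) cube([79, 1347, 15]);
translate([886, 0, 356]) cube([79, 1347, 15]);
translate([1112, 0, 356]) cube([79, 1347, 15]);
translate([1338, 0, 356]) cube([79, 1347, 15]);
translate([1564, 0, 356]) cube([79, 1347, 15]);
translate([1790, 0, 356]) cube([79, 1347, 15]);


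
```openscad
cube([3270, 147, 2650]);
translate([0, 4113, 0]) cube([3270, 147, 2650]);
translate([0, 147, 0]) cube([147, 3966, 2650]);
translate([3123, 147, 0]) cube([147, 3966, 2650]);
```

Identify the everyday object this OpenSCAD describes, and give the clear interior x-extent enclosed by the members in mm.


A house (or room) frame. The interior width is 2976 mm.

Four 2650 mm walls enclosing a rectangle with no floor or roof — a room or house frame. Outside width is 3270 mm and wall thickness is 147 mm, so the interior width is 3270 − 2 × 147 = 2976 mm.


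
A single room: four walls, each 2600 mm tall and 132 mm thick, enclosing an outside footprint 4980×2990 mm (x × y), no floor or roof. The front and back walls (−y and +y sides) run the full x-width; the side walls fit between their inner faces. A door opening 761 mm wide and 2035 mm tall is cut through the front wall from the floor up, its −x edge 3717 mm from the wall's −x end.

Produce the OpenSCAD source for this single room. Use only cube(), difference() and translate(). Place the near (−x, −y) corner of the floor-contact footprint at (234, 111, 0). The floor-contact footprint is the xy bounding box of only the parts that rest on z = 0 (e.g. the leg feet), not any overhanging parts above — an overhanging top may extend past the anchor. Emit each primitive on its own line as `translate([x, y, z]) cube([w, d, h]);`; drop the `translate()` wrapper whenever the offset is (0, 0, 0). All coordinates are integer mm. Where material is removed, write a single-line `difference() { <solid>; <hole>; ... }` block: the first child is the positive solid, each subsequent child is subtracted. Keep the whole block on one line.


difference() { translate([234, 111, 0]) cube([4980, 132, 2600]); translate([3951, 111, 0]) cube([761, 132, 2035]); }
translate([234, 2969, 0]) cube([4980, 132, 2600]);
translate([234, 243, 0]) cube([132, 2726, 2600]);
translate([5082, 243, 0]) cube([132, 2726, 2600]);


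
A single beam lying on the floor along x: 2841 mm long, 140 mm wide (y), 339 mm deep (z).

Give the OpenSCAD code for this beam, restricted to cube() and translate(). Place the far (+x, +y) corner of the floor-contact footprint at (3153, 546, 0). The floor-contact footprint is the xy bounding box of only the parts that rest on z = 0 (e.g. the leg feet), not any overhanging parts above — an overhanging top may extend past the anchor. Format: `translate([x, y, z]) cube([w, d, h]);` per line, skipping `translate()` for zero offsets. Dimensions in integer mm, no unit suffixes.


translate([312, 406, 0]) cube([2841, 140, 339]);


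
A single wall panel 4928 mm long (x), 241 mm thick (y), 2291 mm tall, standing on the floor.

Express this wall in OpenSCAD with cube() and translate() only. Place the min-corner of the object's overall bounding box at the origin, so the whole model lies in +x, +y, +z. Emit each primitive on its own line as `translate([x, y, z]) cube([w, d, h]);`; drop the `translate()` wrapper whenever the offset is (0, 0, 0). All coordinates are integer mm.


cube([4928, 241, 2291]);


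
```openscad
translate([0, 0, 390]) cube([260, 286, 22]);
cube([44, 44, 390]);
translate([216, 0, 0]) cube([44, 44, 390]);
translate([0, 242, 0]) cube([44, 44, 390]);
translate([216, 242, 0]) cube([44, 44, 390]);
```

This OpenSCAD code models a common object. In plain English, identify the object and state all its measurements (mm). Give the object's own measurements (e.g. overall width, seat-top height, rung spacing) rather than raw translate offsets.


A simple wooden stool: a rectangular seat 260 mm (x) by 286 mm (y), 22 mm thick, top face at z = 412 mm, on four square legs, each 44×44 mm in cross-section. The legs rest on z = 0, each flush with a corner of the seat.


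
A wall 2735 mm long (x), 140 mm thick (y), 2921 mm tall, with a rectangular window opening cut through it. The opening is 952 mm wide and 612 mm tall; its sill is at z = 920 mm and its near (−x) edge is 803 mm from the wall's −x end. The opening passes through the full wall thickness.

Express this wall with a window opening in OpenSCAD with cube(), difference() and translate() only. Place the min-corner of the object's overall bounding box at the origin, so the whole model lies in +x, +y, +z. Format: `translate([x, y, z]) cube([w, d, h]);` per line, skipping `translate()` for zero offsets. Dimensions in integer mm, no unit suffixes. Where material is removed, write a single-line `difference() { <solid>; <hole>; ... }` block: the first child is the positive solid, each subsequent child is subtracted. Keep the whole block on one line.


difference() { cube([2735, 140, 2921]); translate([803, 0, 920]) cube([952, 140, 612]); }


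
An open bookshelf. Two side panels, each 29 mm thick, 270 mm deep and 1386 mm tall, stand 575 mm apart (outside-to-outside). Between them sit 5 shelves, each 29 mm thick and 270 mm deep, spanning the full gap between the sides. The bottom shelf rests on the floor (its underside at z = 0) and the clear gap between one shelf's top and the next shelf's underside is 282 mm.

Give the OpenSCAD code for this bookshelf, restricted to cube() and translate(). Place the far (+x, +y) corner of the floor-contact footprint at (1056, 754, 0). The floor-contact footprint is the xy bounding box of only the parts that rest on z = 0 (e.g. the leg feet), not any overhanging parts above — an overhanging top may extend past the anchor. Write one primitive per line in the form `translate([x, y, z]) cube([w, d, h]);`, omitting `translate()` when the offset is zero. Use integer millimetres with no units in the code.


translate([481, 484, 0]) cube([29, 270, 1386]);
translate([1027, 484, 0]) cube([29, 270, 1386]);
translate([510, 484, 0]) cube([517, 270, 29]);
translate([510, 484, 311]) cube([517, 270, 29]);
translate([510, 484, 622]) cube([517, 270, 29]);
translate([510, 484, 933]) cube([517, 270, 29]);
translate([510, 484, 1244]) cube([517, 270, 29]);


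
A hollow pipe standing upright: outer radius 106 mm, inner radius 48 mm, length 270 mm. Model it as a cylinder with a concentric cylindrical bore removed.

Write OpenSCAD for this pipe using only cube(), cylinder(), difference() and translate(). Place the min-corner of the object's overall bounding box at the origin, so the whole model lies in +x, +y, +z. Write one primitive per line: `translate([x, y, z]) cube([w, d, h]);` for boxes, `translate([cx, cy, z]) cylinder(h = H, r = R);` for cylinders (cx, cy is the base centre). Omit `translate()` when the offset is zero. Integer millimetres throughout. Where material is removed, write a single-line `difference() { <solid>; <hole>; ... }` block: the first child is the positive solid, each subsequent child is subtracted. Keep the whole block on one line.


difference() { translate([106, 106, 0]) cylinder(h = 270, r = 106); translate([106, 106, 0]) cylinder(h = 270, r = 48); }


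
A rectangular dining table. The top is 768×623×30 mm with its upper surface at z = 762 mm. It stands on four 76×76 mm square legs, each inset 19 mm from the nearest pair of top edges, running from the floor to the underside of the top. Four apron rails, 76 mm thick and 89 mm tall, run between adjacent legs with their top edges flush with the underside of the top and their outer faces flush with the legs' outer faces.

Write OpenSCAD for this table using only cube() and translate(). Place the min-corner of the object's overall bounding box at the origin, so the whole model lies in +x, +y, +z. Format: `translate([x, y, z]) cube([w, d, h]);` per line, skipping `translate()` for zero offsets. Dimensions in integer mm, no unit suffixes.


translate([0, 0, 732]) cube([768, 623, 30]);
translate([19, 19, 0]) cube([76, 76, 732]);
translate([673, 19, 0]) cube([76, 76, 732]);
translate([19, 528, 0]) cube([76, 76, 732]);
translate([673, 528, 0]) cube([76, 76, 732]);
translate([95, 19, 643]) cube([578, 76, 89]);
translate([95, 528, 643]) cube([578, 76, 89]);
translate([19, 95, 643]) cube([76, 433, 89]);
translate([673, 95, 643]) cube([76, 433, 89]);


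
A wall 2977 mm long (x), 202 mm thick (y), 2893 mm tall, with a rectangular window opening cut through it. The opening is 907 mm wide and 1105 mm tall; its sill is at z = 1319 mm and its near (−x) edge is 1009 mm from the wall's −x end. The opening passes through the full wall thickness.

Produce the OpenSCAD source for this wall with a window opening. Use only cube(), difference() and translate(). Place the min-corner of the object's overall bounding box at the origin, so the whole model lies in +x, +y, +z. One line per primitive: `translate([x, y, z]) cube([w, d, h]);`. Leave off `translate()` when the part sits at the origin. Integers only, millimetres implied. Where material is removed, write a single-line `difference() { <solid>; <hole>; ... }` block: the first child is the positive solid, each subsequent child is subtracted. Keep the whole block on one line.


difference() { cube([2977, 202, 2893]); translate([1009, 0, 1319]) cube([907, 202, 1105]); }


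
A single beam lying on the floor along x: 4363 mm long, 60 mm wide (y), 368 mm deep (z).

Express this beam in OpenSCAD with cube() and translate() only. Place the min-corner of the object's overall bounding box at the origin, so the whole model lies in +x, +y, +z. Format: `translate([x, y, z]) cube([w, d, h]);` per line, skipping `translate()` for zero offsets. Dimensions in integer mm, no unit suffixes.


cube([4363, 60, 368]);


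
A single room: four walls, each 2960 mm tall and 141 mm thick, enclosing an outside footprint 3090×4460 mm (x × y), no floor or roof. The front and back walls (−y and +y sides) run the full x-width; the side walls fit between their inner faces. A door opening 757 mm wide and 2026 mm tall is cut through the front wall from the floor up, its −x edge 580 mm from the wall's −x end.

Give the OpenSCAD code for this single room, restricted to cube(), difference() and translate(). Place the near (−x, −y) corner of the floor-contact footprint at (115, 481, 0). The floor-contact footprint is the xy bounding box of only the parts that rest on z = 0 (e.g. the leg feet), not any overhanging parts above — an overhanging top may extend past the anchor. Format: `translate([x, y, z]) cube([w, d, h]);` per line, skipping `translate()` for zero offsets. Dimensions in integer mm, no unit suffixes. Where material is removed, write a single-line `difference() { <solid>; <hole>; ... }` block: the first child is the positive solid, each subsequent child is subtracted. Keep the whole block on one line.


difference() { translate([115, 481, 0]) cube([3090, 141, 2960]); translate([695, 481, 0]) cube([757, 141, 2026]); }
translate([115, 4800, 0]) cube([3090, 141, 2960]);
translate([115, 622, 0]) cube([141, 4178, 2960]);
translate([3064, 622, 0]) cube([141, 4178, 2960]);


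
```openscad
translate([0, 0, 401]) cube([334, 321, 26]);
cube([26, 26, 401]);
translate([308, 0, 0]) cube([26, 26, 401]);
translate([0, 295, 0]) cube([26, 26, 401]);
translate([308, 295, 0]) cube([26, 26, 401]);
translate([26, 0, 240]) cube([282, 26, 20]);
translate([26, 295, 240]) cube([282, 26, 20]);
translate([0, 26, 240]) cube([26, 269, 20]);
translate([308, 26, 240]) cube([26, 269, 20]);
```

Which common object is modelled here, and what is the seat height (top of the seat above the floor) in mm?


A stool. The seat height is 427 mm.

A 334×321×26 slab at z = 401 on four corner posts — a stool. The seat top is 401 + 26 = 427 mm.


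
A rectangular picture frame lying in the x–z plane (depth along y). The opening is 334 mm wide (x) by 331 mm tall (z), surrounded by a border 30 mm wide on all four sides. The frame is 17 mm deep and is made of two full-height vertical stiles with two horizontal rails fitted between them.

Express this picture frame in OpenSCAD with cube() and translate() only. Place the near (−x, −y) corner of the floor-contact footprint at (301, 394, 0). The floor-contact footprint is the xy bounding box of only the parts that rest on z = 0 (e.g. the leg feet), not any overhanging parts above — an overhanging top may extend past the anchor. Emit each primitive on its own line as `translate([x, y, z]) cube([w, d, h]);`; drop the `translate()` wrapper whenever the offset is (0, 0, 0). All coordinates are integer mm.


translate([301, 394, 0]) cube([30, 17, 391]);
translate([665, 394, 0]) cube([30, 17, 391]);
translate([331, 394, 0]) cube([334, 17, 30]);
translate([331, 394, 361]) cube([334, 17, 30]);


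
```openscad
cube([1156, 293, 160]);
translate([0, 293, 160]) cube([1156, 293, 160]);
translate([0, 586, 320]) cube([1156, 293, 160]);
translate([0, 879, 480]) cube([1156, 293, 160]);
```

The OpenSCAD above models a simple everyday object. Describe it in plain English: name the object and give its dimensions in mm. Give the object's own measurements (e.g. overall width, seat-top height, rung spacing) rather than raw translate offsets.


A straight staircase of 4 solid steps. Each step is 1156 mm wide (x), 293 mm deep (y, the going) and 160 mm tall (the rise). The first step rests on the floor; each subsequent step sits one going further in +y and one rise higher in +z, directly behind and above the previous step with no overlap.


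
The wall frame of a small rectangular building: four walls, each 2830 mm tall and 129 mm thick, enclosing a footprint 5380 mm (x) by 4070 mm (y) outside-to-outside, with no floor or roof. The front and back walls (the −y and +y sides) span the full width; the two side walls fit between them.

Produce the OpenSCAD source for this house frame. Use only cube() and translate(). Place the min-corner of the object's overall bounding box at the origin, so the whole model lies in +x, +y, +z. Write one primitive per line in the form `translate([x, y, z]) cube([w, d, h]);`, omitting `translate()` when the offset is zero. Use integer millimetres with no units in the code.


cube([5380, 129, 2830]);
translate([0, 3941, 0]) cube([5380, 129, 2830]);
translate([0, 129, 0]) cube([129, 3812, 2830]);
translate([5251, 129, 0]) cube([129, 3812, 2830]);


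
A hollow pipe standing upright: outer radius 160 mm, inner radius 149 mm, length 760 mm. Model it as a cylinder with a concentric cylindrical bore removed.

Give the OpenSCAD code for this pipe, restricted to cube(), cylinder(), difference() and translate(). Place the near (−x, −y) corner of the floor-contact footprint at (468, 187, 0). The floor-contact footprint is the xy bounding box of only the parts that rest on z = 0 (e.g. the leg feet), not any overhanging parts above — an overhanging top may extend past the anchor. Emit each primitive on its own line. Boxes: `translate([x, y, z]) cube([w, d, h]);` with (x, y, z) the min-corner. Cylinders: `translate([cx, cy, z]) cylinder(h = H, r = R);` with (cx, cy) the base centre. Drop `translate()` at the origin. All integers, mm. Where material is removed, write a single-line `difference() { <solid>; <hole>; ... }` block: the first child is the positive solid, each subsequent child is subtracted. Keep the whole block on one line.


difference() { translate([628, 347, 0]) cylinder(h = 760, r = 160); translate([628, 347, 0]) cylinder(h = 760, r = 149); }


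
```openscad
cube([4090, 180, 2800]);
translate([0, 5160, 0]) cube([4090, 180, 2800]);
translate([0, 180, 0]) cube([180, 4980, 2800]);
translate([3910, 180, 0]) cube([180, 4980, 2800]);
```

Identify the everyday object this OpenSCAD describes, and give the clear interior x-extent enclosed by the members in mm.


A house (or room) frame. The interior width is 3730 mm.

Four 2800 mm walls enclosing a rectangle with no floor or roof — a room or house frame. Outside width is 4090 mm and wall thickness is 180 mm, so the interior width is 4090 − 2 × 180 = 3730 mm.


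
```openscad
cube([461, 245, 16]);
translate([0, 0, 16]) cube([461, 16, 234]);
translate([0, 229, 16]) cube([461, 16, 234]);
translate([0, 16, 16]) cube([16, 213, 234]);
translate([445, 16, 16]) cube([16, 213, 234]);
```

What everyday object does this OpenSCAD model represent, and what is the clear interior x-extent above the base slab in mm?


An open box. The internal width is 429 mm.

A 461×245 base slab with four walls standing on it — an open box. The base is 461 mm wide and the walls are 16 mm thick, so the internal width is 461 − 2 × 16 = 429 mm.


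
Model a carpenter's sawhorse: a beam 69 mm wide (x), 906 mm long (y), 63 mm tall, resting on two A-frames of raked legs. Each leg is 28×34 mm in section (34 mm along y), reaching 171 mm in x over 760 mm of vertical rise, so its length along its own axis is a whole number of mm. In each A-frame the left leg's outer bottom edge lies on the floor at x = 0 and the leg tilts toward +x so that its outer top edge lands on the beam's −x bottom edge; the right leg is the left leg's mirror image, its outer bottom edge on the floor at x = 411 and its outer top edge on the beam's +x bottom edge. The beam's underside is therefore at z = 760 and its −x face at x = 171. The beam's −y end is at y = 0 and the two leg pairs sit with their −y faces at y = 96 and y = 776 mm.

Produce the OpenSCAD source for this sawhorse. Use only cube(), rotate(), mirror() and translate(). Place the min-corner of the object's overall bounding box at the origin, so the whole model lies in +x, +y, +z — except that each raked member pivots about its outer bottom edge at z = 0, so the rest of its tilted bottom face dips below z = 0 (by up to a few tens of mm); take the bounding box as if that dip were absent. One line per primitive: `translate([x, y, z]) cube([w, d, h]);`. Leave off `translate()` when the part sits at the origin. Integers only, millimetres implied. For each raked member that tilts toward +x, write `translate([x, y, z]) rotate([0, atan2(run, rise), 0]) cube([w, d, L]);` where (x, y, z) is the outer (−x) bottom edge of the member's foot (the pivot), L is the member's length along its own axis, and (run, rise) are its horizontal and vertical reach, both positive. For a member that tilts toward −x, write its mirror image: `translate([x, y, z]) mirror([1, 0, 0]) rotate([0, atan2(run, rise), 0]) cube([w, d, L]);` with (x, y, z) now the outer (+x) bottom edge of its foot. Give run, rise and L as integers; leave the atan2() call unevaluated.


translate([171, 0, 760]) cube([69, 906, 63]);
translate([0, 96, 0]) rotate([0, atan2(171, 760), 0]) cube([28, 34, 779]);
translate([411, 96, 0]) mirror([1, 0, 0]) rotate([0, atan2(171, 760), 0]) cube([28, 34, 779]);
translate([0, 776, 0]) rotate([0, atan2(171, 760), 0]) cube([28, 34, 779]);
translate([411, 776, 0]) mirror([1, 0, 0]) rotate([0, atan2(171, 760), 0]) cube([28, 34, 779]);


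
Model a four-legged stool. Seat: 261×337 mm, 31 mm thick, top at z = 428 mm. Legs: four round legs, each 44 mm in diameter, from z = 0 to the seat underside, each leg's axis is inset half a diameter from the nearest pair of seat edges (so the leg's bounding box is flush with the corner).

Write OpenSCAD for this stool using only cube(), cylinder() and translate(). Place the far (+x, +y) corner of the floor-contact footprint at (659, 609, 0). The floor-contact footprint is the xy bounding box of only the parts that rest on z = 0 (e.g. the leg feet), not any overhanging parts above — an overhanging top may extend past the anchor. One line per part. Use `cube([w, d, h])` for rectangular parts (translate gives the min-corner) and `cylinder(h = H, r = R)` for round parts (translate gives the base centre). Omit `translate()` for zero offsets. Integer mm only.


translate([398, 272, 397]) cube([261, 337, 31]);
translate([420, 294, 0]) cylinder(h = 397, r = 22);
translate([637, 294, 0]) cylinder(h = 397, r = 22);
translate([420, 587, 0]) cylinder(h = 397, r = 22);
translate([637, 587, 0]) cylinder(h = 397, r = 22);


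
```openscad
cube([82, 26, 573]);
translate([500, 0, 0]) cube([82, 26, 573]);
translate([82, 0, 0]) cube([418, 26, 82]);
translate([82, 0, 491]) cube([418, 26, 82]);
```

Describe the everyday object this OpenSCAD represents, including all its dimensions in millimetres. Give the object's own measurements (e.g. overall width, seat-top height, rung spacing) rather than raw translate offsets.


A rectangular picture frame lying in the x–z plane (depth along y). The opening is 418 mm wide (x) by 409 mm tall (z), surrounded by a border 82 mm wide on all four sides. The frame is 26 mm deep and is made of two full-height vertical stiles with two horizontal rails fitted between them.


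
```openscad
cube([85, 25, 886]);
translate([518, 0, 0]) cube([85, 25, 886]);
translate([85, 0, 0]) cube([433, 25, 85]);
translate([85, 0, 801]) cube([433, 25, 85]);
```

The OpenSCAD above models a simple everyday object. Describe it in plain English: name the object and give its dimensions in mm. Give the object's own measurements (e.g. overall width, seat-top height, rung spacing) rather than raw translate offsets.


A rectangular picture frame lying in the x–z plane (depth along y). The opening is 433 mm wide (x) by 716 mm tall (z), surrounded by a border 85 mm wide on all four sides. The frame is 25 mm deep and is made of two full-height vertical stiles with two horizontal rails fitted between them.


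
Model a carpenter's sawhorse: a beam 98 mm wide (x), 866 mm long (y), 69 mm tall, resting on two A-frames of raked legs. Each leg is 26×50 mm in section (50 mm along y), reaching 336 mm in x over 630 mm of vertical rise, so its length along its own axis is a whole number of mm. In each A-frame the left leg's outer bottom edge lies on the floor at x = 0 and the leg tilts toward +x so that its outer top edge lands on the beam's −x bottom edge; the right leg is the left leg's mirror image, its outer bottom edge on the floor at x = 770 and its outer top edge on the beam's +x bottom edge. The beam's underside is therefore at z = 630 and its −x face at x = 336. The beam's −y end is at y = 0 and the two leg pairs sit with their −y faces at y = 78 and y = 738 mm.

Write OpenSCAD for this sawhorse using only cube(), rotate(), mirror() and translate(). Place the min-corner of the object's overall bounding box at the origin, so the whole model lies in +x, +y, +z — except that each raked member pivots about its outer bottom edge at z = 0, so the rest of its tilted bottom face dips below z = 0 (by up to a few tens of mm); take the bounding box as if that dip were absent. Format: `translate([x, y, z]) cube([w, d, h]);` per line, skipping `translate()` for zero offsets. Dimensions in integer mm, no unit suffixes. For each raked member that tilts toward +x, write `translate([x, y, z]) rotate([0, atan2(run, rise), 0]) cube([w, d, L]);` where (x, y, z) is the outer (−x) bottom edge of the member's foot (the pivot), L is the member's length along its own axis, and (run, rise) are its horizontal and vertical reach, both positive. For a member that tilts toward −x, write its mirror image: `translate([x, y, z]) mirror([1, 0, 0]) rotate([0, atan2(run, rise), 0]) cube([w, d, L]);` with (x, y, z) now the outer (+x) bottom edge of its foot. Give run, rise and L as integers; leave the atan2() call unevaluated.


translate([336, 0, 630]) cube([98, 866, 69]);
translate([0, 78, 0]) rotate([0, atan2(336, 630), 0]) cube([26, 50, 714]);
translate([770, 78, 0]) mirror([1, 0, 0]) rotate([0, atan2(336, 630), 0]) cube([26, 50, 714]);
translate([0, 738, 0]) rotate([0, atan2(336, 630), 0]) cube([26, 50, 714]);
translate([770, 738, 0]) mirror([1, 0, 0]) rotate([0, atan2(336, 630), 0]) cube([26, 50, 714]);


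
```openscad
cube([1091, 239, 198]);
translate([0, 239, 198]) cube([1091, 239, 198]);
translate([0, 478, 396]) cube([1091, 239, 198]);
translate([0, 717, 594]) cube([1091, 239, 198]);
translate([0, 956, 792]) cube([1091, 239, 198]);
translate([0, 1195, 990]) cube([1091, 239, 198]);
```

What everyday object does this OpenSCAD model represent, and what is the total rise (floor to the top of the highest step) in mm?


A staircase. The total rise is 1188 mm.

6 identical blocks, each offset up and back from the previous — a staircase. Each step is 198 mm tall and there are 6 of them, so the total rise is 6 × 198 = 1188 mm.


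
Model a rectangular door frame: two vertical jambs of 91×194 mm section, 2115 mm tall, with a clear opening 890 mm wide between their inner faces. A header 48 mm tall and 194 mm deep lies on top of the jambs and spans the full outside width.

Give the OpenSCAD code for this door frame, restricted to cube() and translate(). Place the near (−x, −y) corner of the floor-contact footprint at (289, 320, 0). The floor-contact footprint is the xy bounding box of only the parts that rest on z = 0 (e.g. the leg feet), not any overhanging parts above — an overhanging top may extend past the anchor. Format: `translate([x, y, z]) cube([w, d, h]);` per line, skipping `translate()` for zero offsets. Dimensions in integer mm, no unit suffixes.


translate([289, 320, 0]) cube([91, 194, 2115]);
translate([1270, 320, 0]) cube([91, 194, 2115]);
translate([289, 320, 2115]) cube([1072, 194, 48]);


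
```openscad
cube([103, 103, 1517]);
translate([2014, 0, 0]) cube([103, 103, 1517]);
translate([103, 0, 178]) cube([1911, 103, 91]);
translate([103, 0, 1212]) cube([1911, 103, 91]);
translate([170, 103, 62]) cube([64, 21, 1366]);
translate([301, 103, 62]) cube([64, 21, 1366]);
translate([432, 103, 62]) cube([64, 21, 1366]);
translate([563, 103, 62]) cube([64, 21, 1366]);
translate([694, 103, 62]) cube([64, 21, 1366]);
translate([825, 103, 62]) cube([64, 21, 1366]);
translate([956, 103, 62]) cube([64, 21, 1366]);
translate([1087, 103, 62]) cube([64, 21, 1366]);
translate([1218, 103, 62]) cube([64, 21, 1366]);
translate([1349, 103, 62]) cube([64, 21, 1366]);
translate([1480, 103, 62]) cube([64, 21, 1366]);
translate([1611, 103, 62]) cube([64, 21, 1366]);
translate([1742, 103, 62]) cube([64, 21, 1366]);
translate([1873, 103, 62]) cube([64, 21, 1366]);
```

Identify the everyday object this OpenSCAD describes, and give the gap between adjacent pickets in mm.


A fence section. The picket gap is 67 mm.

Two posts, two rails, 14 pickets — a fence section. Span 1911 mm holds 14 pickets of 64 mm with 15 equal gaps: ⌊(1911 − 14·64) / 15⌋ = 67 mm.


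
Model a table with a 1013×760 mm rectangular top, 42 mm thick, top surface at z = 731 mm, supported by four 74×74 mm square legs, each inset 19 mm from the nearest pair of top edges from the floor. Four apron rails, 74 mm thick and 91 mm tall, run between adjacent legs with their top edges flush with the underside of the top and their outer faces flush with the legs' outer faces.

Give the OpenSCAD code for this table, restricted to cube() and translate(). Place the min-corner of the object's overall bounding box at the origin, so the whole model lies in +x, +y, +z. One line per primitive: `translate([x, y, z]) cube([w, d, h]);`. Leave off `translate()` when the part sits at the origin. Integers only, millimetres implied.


translate([0, 0, 689]) cube([1013, 760, 42]);
translate([19, 19, 0]) cube([74, 74, 689]);
translate([920, 19, 0]) cube([74, 74, 689]);
translate([19, 667, 0]) cube([74, 74, 689]);
translate([920, 667, 0]) cube([74, 74, 689]);
translate([93, 19, 598]) cube([827, 74, 91]);
translate([93, 667, 598]) cube([827, 74, 91]);
translate([19, 93, 598]) cube([74, 574, 91]);
translate([920, 93, 598]) cube([74, 574, 91]);


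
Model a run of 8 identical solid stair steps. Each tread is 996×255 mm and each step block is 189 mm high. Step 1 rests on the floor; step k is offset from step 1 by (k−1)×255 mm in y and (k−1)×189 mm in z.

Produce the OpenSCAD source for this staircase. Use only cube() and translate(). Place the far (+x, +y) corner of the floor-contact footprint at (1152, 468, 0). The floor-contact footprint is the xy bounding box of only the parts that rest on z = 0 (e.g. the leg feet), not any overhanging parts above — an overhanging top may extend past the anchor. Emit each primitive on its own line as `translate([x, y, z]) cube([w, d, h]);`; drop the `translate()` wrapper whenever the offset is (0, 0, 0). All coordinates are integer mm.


translate([156, 213, 0]) cube([996, 255, 189]);
translate([156, 468, 189]) cube([996, 255, 189]);
translate([156, 723, 378]) cube([996, 255, 189]);
translate([156, 978, 567]) cube([996, 255, 189]);
translate([156, 1233, 756]) cube([996, 255, 189]);
translate([156, 1488, 945]) cube([996, 255, 189]);
translate([156, 1743, 1134]) cube([996, 255, 189]);
translate([156, 1998, 1323]) cube([996, 255, 189]);
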